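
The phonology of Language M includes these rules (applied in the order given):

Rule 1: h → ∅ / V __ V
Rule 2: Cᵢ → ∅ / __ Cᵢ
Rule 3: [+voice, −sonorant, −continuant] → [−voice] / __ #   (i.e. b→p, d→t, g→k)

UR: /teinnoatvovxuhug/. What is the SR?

Rule 1 (intervocalic h-deletion): /h/ occurs between vowels /u/ and /u/, so it deletes. /teinnoatvovxuhug/ → teinnoatvovxuug.
Rule 2 (degemination): /nn/ is a geminate; the first /n/ deletes. /teinnoatvovxuug/ → teinoatvovxuug.
Rule 3 (final devoicing): /g/ is a voiced stop in word-final position, so it devoices to [k]. /teinoatvovxuug/ → teinoatvovxuuk.

teinoatvovxuuk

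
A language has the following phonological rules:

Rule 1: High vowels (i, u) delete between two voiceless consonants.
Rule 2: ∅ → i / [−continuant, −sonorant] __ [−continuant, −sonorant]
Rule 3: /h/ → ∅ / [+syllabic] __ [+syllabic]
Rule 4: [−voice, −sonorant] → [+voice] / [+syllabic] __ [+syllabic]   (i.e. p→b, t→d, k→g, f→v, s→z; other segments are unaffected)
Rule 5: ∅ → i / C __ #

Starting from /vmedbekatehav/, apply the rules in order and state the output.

vmedibegadeavi

Rule 1 (high vowel syncope): no segment meets the environment; /vmedbekatehav/ is unchanged.
Rule 2 (stop-cluster i-epenthesis): /d/ and /b/ form a stop–stop cluster, so [i] is inserted between them. /vmedbekatehav/ → vmedibekatehav.
Rule 3 (intervocalic h-deletion): /h/ occurs between vowels /e/ and /a/, so it deletes. /vmedibekatehav/ → vmedibekateav.
Rule 4 (intervocalic voicing): /k/ is a voiceless obstruent between vowels /e/ and /a/, so it voices to [g]. /t/ is a voiceless obstruent between vowels /a/ and /e/, so it voices to [d]. /vmedibekateav/ → vmedibegadeav.
Rule 5 (final i-epenthesis): the form ends in the consonant /v/, so [i] is inserted word-finally. /vmedibegadeav/ → vmedibegadeavi.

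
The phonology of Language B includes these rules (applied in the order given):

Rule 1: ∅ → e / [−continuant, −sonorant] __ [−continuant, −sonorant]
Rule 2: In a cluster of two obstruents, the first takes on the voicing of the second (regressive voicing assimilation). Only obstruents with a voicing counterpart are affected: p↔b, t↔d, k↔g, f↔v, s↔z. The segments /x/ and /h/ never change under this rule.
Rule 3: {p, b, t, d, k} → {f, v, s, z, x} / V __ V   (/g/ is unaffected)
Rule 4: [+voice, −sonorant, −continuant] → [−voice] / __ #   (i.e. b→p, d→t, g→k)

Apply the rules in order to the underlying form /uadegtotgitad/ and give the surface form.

Rule 1 (stop-cluster e-epenthesis): /g/ and /t/ form a stop–stop cluster, so [e] is inserted between them. /t/ and /g/ form a stop–stop cluster, so [e] is inserted between them. /uadegtotgitad/ → uadegetotegitad.
Rule 2 (regressive voicing assimilation): no segment meets the environment; /uadegetotegitad/ is unchanged.
Rule 3 (intervocalic spirantization): /d/ is a stop between vowels /a/ and /e/, so it spirantizes to the fricative [z]. /t/ is a stop between vowels /e/ and /o/, so it spirantizes to the fricative [s]. /t/ is a stop between vowels /o/ and /e/, so it spirantizes to the fricative [s]. /t/ is a stop between vowels /i/ and /a/, so it spirantizes to the fricative [s]. /uadegetotegitad/ → uazegesosegisad.
Rule 4 (final devoicing): /d/ is a voiced stop in word-final position, so it devoices to [t]. /uazegesosegisad/ → uazegesosegisat.

uazegesosegisat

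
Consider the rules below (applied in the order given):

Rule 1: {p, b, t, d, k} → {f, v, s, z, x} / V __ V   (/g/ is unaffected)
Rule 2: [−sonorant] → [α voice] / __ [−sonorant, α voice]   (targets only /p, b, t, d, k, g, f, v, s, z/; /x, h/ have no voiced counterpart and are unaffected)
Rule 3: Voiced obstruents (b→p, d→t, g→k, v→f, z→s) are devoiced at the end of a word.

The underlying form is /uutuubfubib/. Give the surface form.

Rule 1 (intervocalic spirantization): /t/ is a stop between vowels /u/ and /u/, so it spirantizes to the fricative [s]. /b/ is a stop between vowels /u/ and /i/, so it spirantizes to the fricative [v]. /uutuubfubib/ → uusuubfuvib.
Rule 2 (regressive voicing assimilation): /b/ precedes the voiceless obstruent /f/, so it devoices to [p] by assimilation. /uusuubfuvib/ → uusuupfuvib.
Rule 3 (final devoicing): /b/ is a voiced obstruent in word-final position, so it devoices to [p]. /uusuupfuvib/ → uusuupfuvip.

uusuupfuvip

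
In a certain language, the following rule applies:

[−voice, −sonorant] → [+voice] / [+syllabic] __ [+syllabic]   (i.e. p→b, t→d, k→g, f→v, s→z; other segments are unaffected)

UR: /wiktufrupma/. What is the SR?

No segment of /wiktufrupma/ meets the structural description of the rule, so the form surfaces unchanged.

wiktufrupma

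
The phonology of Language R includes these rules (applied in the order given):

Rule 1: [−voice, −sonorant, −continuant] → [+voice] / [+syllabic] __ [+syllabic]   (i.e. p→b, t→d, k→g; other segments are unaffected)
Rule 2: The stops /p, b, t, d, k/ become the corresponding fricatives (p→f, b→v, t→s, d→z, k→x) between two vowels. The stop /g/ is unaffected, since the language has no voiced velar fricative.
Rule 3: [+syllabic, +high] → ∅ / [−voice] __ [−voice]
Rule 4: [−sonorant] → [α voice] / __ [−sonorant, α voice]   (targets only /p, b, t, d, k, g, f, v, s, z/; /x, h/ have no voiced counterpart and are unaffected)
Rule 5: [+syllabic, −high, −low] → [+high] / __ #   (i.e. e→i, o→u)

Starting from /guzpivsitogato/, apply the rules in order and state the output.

guspifsizogazu

Rule 1 (intervocalic voicing): /t/ is a voiceless stop between vowels /i/ and /o/, so it voices to [d]. /t/ is a voiceless stop between vowels /a/ and /o/, so it voices to [d]. /guzpivsitogato/ → guzpivsidogado.
Rule 2 (intervocalic spirantization): /d/ is a stop between vowels /i/ and /o/, so it spirantizes to the fricative [z]. /d/ is a stop between vowels /a/ and /o/, so it spirantizes to the fricative [z]. /guzpivsidogado/ → guzpivsizogazo.
Rule 3 (high vowel syncope): no segment meets the environment; /guzpivsizogazo/ is unchanged.
Rule 4 (regressive voicing assimilation): /z/ precedes the voiceless obstruent /p/, so it devoices to [s] by assimilation. /v/ precedes the voiceless obstruent /s/, so it devoices to [f] by assimilation. /guzpivsizogazo/ → guspifsizogazo.
Rule 5 (final vowel raising): /o/ is a mid vowel in word-final position, so it raises to [u]. /guspifsizogazo/ → guspifsizogazu.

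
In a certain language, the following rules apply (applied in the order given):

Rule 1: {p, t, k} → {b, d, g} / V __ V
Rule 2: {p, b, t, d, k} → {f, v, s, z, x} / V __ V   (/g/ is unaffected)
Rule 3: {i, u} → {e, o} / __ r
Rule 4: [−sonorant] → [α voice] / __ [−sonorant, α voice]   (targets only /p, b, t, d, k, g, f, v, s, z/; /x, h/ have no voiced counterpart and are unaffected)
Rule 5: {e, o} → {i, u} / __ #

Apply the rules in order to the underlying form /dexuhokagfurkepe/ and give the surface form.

Rule 1 (intervocalic voicing): /k/ is a voiceless stop between vowels /o/ and /a/, so it voices to [g]. /p/ is a voiceless stop between vowels /e/ and /e/, so it voices to [b]. /dexuhokagfurkepe/ → dexuhogagfurkebe.
Rule 2 (intervocalic spirantization): /b/ is a stop between vowels /e/ and /e/, so it spirantizes to the fricative [v]. /dexuhogagfurkebe/ → dexuhogagfurkeve.
Rule 3 (pre-rhotic lowering): /u/ is a high vowel immediately before /r/, so it lowers to [o]. /dexuhogagfurkeve/ → dexuhogagforkeve.
Rule 4 (regressive voicing assimilation): /g/ precedes the voiceless obstruent /f/, so it devoices to [k] by assimilation. /dexuhogagforkeve/ → dexuhogakforkeve.
Rule 5 (final vowel raising): /e/ is a mid vowel in word-final position, so it raises to [i]. /dexuhogakforkeve/ → dexuhogakforkevi.

dexuhogakforkevi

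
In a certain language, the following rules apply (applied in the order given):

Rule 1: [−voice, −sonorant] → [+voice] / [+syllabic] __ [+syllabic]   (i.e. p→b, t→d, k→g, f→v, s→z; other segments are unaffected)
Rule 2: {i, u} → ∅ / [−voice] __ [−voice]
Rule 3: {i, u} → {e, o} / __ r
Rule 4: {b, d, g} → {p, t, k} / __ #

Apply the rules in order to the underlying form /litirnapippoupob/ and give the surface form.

Rule 1 (intervocalic voicing): /t/ is a voiceless obstruent between vowels /i/ and /i/, so it voices to [d]. /p/ is a voiceless obstruent between vowels /a/ and /i/, so it voices to [b]. /p/ is a voiceless obstruent between vowels /u/ and /o/, so it voices to [b]. /litirnapippoupob/ → lidirnabippoubob.
Rule 2 (high vowel syncope): no segment meets the environment; /lidirnabippoubob/ is unchanged.
Rule 3 (pre-rhotic lowering): /i/ is a high vowel immediately before /r/, so it lowers to [e]. /lidirnabippoubob/ → lidernabippoubob.
Rule 4 (final devoicing): /b/ is a voiced stop in word-final position, so it devoices to [p]. /lidernabippoubob/ → lidernabippoubop.

lidernabippoubop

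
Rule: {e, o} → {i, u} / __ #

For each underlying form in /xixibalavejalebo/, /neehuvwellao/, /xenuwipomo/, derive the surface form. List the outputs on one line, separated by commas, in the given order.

xixibalavejalebu, neehuvwellau, xenuwipomu

/xixibalavejalebo/: /o/ is a mid vowel in word-final position, so it raises to [u]. → [xixibalavejalebu].
/neehuvwellao/: /o/ is a mid vowel in word-final position, so it raises to [u]. → [neehuvwellau].
/xenuwipomo/: /o/ is a mid vowel in word-final position, so it raises to [u]. → [xenuwipomu].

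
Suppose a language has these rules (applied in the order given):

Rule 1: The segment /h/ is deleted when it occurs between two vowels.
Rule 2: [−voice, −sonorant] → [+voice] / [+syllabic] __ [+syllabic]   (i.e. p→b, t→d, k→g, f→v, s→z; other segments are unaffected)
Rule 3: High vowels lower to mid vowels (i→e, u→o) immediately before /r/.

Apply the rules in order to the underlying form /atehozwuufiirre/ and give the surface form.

Rule 1 (intervocalic h-deletion): /h/ occurs between vowels /e/ and /o/, so it deletes. /atehozwuufiirre/ → ateozwuufiirre.
Rule 2 (intervocalic voicing): /t/ is a voiceless obstruent between vowels /a/ and /e/, so it voices to [d]. /f/ is a voiceless obstruent between vowels /u/ and /i/, so it voices to [v]. /ateozwuufiirre/ → adeozwuuviirre.
Rule 3 (pre-rhotic lowering): /i/ is a high vowel immediately before /r/, so it lowers to [e]. /adeozwuuviirre/ → adeozwuuvierre.

adeozwuuvierre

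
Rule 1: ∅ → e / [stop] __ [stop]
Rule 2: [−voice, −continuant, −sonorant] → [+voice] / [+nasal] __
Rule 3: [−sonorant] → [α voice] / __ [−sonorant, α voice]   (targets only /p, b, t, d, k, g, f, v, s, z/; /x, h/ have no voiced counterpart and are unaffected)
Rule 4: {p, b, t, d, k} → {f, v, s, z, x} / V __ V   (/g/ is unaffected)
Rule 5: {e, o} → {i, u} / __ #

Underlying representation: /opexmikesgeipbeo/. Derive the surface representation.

ofexmixezgeifeveu

Rule 1 (stop-cluster e-epenthesis): /p/ and /b/ form a stop–stop cluster, so [e] is inserted between them. /opexmikesgeipbeo/ → opexmikesgeipebeo.
Rule 2 (post-nasal voicing): no segment meets the environment; /opexmikesgeipebeo/ is unchanged.
Rule 3 (regressive voicing assimilation): /s/ precedes the voiced obstruent /g/, so it voices to [z] by assimilation. /opexmikesgeipebeo/ → opexmikezgeipebeo.
Rule 4 (intervocalic spirantization): /p/ is a stop between vowels /o/ and /e/, so it spirantizes to the fricative [f]. /k/ is a stop between vowels /i/ and /e/, so it spirantizes to the fricative [x]. /p/ is a stop between vowels /i/ and /e/, so it spirantizes to the fricative [f]. /b/ is a stop between vowels /e/ and /e/, so it spirantizes to the fricative [v]. /opexmikezgeipebeo/ → ofexmixezgeifeveo.
Rule 5 (final vowel raising): /o/ is a mid vowel in word-final position, so it raises to [u]. /ofexmixezgeifeveo/ → ofexmixezgeifeveu.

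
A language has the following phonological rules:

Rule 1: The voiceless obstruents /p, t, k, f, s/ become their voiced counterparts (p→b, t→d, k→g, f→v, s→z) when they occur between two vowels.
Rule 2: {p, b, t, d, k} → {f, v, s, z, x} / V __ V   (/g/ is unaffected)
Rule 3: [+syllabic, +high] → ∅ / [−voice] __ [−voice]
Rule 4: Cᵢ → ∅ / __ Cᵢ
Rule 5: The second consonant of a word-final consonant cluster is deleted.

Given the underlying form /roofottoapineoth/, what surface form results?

Rule 1 (intervocalic voicing): /f/ is a voiceless obstruent between vowels /o/ and /o/, so it voices to [v]. /p/ is a voiceless obstruent between vowels /a/ and /i/, so it voices to [b]. /roofottoapineoth/ → roovottoabineoth.
Rule 2 (intervocalic spirantization): /b/ is a stop between vowels /a/ and /i/, so it spirantizes to the fricative [v]. /roovottoabineoth/ → roovottoavineoth.
Rule 3 (high vowel syncope): no segment meets the environment; /roovottoavineoth/ is unchanged.
Rule 4 (degemination): /tt/ is a geminate; the first /t/ deletes. /roovottoavineoth/ → roovotoavineoth.
Rule 5 (final cluster simplification): /h/ is the second consonant of a word-final cluster /th/, so it deletes. /roovotoavineoth/ → roovotoavineot.

roovotoavineot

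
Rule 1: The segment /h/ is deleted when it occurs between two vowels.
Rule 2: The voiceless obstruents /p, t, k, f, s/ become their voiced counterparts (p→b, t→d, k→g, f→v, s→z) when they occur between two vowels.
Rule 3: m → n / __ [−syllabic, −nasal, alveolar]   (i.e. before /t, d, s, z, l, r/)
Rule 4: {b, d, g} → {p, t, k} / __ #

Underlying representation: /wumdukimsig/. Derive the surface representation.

wunduginsik

Rule 1 (intervocalic h-deletion): no segment meets the environment; /wumdukimsig/ is unchanged.
Rule 2 (intervocalic voicing): /k/ is a voiceless obstruent between vowels /u/ and /i/, so it voices to [g]. /wumdukimsig/ → wumdugimsig.
Rule 3 (nasal place assimilation): /m/ precedes the alveolar consonant /d/, so it assimilates in place to [n]. /m/ precedes the alveolar consonant /s/, so it assimilates in place to [n]. /wumdugimsig/ → wunduginsig.
Rule 4 (final devoicing): /g/ is a voiced stop in word-final position, so it devoices to [k]. /wunduginsig/ → wunduginsik.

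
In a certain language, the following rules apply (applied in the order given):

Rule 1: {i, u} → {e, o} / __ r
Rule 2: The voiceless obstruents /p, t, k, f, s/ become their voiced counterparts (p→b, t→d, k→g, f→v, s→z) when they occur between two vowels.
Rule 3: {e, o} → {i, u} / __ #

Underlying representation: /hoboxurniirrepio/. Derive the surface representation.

hoboxornierrebiu

Rule 1 (pre-rhotic lowering): /u/ is a high vowel immediately before /r/, so it lowers to [o]. /i/ is a high vowel immediately before /r/, so it lowers to [e]. /hoboxurniirrepio/ → hoboxornierrepio.
Rule 2 (intervocalic voicing): /p/ is a voiceless obstruent between vowels /e/ and /i/, so it voices to [b]. /hoboxornierrepio/ → hoboxornierrebio.
Rule 3 (final vowel raising): /o/ is a mid vowel in word-final position, so it raises to [u]. /hoboxornierrebio/ → hoboxornierrebiu.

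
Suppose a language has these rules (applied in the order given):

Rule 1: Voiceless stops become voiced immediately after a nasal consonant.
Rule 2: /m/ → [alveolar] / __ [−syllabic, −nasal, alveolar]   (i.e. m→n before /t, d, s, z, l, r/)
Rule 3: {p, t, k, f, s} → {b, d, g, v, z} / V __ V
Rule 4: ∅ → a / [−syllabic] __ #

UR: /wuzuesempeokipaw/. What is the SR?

wuzuezembeogibawa

Rule 1 (post-nasal voicing): /p/ is a voiceless stop immediately after the nasal /m/, so it voices to [b]. /wuzuesempeokipaw/ → wuzuesembeokipaw.
Rule 2 (nasal place assimilation): no segment meets the environment; /wuzuesembeokipaw/ is unchanged.
Rule 3 (intervocalic voicing): /s/ is a voiceless obstruent between vowels /e/ and /e/, so it voices to [z]. /k/ is a voiceless obstruent between vowels /o/ and /i/, so it voices to [g]. /p/ is a voiceless obstruent between vowels /i/ and /a/, so it voices to [b]. /wuzuesembeokipaw/ → wuzuezembeogibaw.
Rule 4 (final a-epenthesis): the form ends in the consonant /w/, so [a] is inserted word-finally. /wuzuezembeogibaw/ → wuzuezembeogibawa.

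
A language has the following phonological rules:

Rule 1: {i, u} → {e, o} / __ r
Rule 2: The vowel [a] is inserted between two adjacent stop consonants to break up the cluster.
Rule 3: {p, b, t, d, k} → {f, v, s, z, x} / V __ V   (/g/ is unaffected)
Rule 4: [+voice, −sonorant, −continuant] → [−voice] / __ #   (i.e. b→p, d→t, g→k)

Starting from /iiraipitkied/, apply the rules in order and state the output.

ieraifisaxiet

Rule 1 (pre-rhotic lowering): /i/ is a high vowel immediately before /r/, so it lowers to [e]. /iiraipitkied/ → ieraipitkied.
Rule 2 (stop-cluster a-epenthesis): /t/ and /k/ form a stop–stop cluster, so [a] is inserted between them. /ieraipitkied/ → ieraipitakied.
Rule 3 (intervocalic spirantization): /p/ is a stop between vowels /i/ and /i/, so it spirantizes to the fricative [f]. /t/ is a stop between vowels /i/ and /a/, so it spirantizes to the fricative [s]. /k/ is a stop between vowels /a/ and /i/, so it spirantizes to the fricative [x]. /ieraipitakied/ → ieraifisaxied.
Rule 4 (final devoicing): /d/ is a voiced stop in word-final position, so it devoices to [t]. /ieraifisaxied/ → ieraifisaxiet.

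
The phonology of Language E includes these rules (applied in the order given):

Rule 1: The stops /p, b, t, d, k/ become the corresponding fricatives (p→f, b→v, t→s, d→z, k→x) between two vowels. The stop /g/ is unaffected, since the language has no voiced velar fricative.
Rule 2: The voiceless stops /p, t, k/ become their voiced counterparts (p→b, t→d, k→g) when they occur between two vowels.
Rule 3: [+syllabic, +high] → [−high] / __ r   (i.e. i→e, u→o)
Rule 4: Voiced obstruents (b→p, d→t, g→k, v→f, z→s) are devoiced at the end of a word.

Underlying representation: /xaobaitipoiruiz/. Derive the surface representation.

xaovaisifoeruis

Rule 1 (intervocalic spirantization): /b/ is a stop between vowels /o/ and /a/, so it spirantizes to the fricative [v]. /t/ is a stop between vowels /i/ and /i/, so it spirantizes to the fricative [s]. /p/ is a stop between vowels /i/ and /o/, so it spirantizes to the fricative [f]. /xaobaitipoiruiz/ → xaovaisifoiruiz.
Rule 2 (intervocalic voicing): no segment meets the environment; /xaovaisifoiruiz/ is unchanged.
Rule 3 (pre-rhotic lowering): /i/ is a high vowel immediately before /r/, so it lowers to [e]. /xaovaisifoiruiz/ → xaovaisifoeruiz.
Rule 4 (final devoicing): /z/ is a voiced obstruent in word-final position, so it devoices to [s]. /xaovaisifoeruiz/ → xaovaisifoeruis.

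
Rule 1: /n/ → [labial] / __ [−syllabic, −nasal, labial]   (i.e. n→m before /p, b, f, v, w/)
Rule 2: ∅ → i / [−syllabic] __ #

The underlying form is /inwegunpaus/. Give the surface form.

imwegumpausi

Rule 1 (nasal place assimilation): /n/ precedes the labial consonant /w/, so it assimilates in place to [m]. /n/ precedes the labial consonant /p/, so it assimilates in place to [m]. /inwegunpaus/ → imwegumpaus.
Rule 2 (final i-epenthesis): the form ends in the consonant /s/, so [i] is inserted word-finally. /imwegumpaus/ → imwegumpausi.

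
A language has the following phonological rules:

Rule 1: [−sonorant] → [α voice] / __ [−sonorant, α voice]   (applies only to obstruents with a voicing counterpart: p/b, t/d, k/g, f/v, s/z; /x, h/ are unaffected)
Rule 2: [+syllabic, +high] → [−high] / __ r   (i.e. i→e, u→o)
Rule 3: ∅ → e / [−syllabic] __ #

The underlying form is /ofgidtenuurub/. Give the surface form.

ovgittenuorube

Rule 1 (regressive voicing assimilation): /f/ precedes the voiced obstruent /g/, so it voices to [v] by assimilation. /d/ precedes the voiceless obstruent /t/, so it devoices to [t] by assimilation. /ofgidtenuurub/ → ovgittenuurub.
Rule 2 (pre-rhotic lowering): /u/ is a high vowel immediately before /r/, so it lowers to [o]. /ovgittenuurub/ → ovgittenuorub.
Rule 3 (final e-epenthesis): the form ends in the consonant /b/, so [e] is inserted word-finally. /ovgittenuorub/ → ovgittenuorube.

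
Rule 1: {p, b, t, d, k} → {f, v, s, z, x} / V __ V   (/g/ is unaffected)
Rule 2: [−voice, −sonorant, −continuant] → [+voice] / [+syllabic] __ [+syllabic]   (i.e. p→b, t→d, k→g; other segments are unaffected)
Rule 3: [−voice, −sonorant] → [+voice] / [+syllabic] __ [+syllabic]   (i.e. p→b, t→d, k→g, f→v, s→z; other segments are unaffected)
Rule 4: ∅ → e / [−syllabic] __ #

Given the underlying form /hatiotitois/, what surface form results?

haziozizoise

Rule 1 (intervocalic spirantization): /t/ is a stop between vowels /a/ and /i/, so it spirantizes to the fricative [s]. /t/ is a stop between vowels /o/ and /i/, so it spirantizes to the fricative [s]. /t/ is a stop between vowels /i/ and /o/, so it spirantizes to the fricative [s]. /hatiotitois/ → hasiosisois.
Rule 2 (intervocalic voicing): no segment meets the environment; /hasiosisois/ is unchanged.
Rule 3 (intervocalic voicing): /s/ is a voiceless obstruent between vowels /a/ and /i/, so it voices to [z]. /s/ is a voiceless obstruent between vowels /o/ and /i/, so it voices to [z]. /s/ is a voiceless obstruent between vowels /i/ and /o/, so it voices to [z]. /hasiosisois/ → haziozizois.
Rule 4 (final e-epenthesis): the form ends in the consonant /s/, so [e] is inserted word-finally. /haziozizois/ → haziozizoise.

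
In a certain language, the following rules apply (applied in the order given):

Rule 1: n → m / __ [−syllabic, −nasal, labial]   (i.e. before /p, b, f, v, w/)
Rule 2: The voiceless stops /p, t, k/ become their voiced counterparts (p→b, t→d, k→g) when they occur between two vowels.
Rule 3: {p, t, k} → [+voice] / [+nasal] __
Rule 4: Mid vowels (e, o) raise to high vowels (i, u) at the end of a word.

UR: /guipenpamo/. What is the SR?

Rule 1 (nasal place assimilation): /n/ precedes the labial consonant /p/, so it assimilates in place to [m]. /guipenpamo/ → guipempamo.
Rule 2 (intervocalic voicing): /p/ is a voiceless stop between vowels /i/ and /e/, so it voices to [b]. /guipempamo/ → guibempamo.
Rule 3 (post-nasal voicing): /p/ is a voiceless stop immediately after the nasal /m/, so it voices to [b]. /guibempamo/ → guibembamo.
Rule 4 (final vowel raising): /o/ is a mid vowel in word-final position, so it raises to [u]. /guibembamo/ → guibembamu.

guibembamu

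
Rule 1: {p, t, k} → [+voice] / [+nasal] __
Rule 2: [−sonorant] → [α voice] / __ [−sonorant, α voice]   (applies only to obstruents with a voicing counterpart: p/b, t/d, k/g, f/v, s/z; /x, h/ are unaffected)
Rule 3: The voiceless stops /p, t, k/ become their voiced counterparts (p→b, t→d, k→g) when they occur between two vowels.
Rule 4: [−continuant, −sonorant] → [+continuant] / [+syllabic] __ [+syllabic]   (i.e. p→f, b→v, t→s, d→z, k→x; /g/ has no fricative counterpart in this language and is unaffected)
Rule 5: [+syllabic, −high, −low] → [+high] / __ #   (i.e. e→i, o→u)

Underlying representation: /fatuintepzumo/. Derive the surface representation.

Rule 1 (post-nasal voicing): /t/ is a voiceless stop immediately after the nasal /n/, so it voices to [d]. /fatuintepzumo/ → fatuindepzumo.
Rule 2 (regressive voicing assimilation): /p/ precedes the voiced obstruent /z/, so it voices to [b] by assimilation. /fatuindepzumo/ → fatuindebzumo.
Rule 3 (intervocalic voicing): /t/ is a voiceless stop between vowels /a/ and /u/, so it voices to [d]. /fatuindebzumo/ → faduindebzumo.
Rule 4 (intervocalic spirantization): /d/ is a stop between vowels /a/ and /u/, so it spirantizes to the fricative [z]. /faduindebzumo/ → fazuindebzumo.
Rule 5 (final vowel raising): /o/ is a mid vowel in word-final position, so it raises to [u]. /fazuindebzumo/ → fazuindebzumu.

fazuindebzumu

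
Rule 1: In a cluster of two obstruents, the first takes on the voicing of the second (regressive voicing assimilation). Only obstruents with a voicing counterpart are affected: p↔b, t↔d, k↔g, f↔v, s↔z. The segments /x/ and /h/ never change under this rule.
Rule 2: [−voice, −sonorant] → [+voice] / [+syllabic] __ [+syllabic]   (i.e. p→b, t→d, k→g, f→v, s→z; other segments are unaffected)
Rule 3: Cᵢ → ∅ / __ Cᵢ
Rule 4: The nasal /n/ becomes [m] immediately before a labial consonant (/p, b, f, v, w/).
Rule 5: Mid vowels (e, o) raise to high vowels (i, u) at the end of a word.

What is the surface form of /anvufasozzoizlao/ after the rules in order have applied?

Rule 1 (regressive voicing assimilation): no segment meets the environment; /anvufasozzoizlao/ is unchanged.
Rule 2 (intervocalic voicing): /f/ is a voiceless obstruent between vowels /u/ and /a/, so it voices to [v]. /s/ is a voiceless obstruent between vowels /a/ and /o/, so it voices to [z]. /anvufasozzoizlao/ → anvuvazozzoizlao.
Rule 3 (degemination): /zz/ is a geminate; the first /z/ deletes. /anvuvazozzoizlao/ → anvuvazozoizlao.
Rule 4 (nasal place assimilation): /n/ precedes the labial consonant /v/, so it assimilates in place to [m]. /anvuvazozoizlao/ → amvuvazozoizlao.
Rule 5 (final vowel raising): /o/ is a mid vowel in word-final position, so it raises to [u]. /amvuvazozoizlao/ → amvuvazozoizlau.

amvuvazozoizlau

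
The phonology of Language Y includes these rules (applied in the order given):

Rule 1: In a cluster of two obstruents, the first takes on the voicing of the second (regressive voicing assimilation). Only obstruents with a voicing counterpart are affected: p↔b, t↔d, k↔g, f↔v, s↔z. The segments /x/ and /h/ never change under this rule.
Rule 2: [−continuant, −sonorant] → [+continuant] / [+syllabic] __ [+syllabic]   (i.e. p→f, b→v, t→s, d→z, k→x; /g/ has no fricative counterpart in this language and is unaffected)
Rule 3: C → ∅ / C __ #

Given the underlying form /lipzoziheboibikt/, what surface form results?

Rule 1 (regressive voicing assimilation): /p/ precedes the voiced obstruent /z/, so it voices to [b] by assimilation. /lipzoziheboibikt/ → libzoziheboibikt.
Rule 2 (intervocalic spirantization): /b/ is a stop between vowels /e/ and /o/, so it spirantizes to the fricative [v]. /b/ is a stop between vowels /i/ and /i/, so it spirantizes to the fricative [v]. /libzoziheboibikt/ → libzozihevoivikt.
Rule 3 (final cluster simplification): /t/ is the second consonant of a word-final cluster /kt/, so it deletes. /libzozihevoivikt/ → libzozihevoivik.

libzozihevoivik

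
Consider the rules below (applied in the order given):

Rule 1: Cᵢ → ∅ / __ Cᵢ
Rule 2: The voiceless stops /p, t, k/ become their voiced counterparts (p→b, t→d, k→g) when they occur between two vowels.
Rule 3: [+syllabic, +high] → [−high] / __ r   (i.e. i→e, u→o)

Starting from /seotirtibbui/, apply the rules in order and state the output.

Rule 1 (degemination): /bb/ is a geminate; the first /b/ deletes. /seotirtibbui/ → seotirtibui.
Rule 2 (intervocalic voicing): /t/ is a voiceless stop between vowels /o/ and /i/, so it voices to [d]. /seotirtibui/ → seodirtibui.
Rule 3 (pre-rhotic lowering): /i/ is a high vowel immediately before /r/, so it lowers to [e]. /seodirtibui/ → seodertibui.

seodertibui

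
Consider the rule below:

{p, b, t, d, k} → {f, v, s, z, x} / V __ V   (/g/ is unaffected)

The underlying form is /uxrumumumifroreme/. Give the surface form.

No segment of /uxrumumumifroreme/ meets the structural description of the rule, so the form surfaces unchanged.

uxrumumumifroreme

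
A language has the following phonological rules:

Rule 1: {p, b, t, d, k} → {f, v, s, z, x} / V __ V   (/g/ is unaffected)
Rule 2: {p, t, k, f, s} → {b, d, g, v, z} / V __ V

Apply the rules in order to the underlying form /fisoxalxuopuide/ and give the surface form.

fizoxalxuovuize

Rule 1 (intervocalic spirantization): /p/ is a stop between vowels /o/ and /u/, so it spirantizes to the fricative [f]. /d/ is a stop between vowels /i/ and /e/, so it spirantizes to the fricative [z]. /fisoxalxuopuide/ → fisoxalxuofuize.
Rule 2 (intervocalic voicing): /s/ is a voiceless obstruent between vowels /i/ and /o/, so it voices to [z]. /f/ is a voiceless obstruent between vowels /o/ and /u/, so it voices to [v]. /fisoxalxuofuize/ → fizoxalxuovuize.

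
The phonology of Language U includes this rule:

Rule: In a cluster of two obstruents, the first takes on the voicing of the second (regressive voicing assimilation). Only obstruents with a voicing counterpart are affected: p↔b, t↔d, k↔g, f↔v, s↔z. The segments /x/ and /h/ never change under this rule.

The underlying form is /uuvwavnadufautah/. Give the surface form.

No segment of /uuvwavnadufautah/ meets the structural description of the rule, so the form surfaces unchanged.

uuvwavnadufautah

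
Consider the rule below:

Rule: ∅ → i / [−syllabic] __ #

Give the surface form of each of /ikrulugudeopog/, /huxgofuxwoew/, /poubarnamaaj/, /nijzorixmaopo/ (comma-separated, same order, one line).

ikrulugudeopogi, huxgofuxwoewi, poubarnamaaji, nijzorixmaopo

/ikrulugudeopog/: the form ends in the consonant /g/, so [i] is inserted word-finally. → [ikrulugudeopogi].
/huxgofuxwoew/: the form ends in the consonant /w/, so [i] is inserted word-finally. → [huxgofuxwoewi].
/poubarnamaaj/: the form ends in the consonant /j/, so [i] is inserted word-finally. → [poubarnamaaji].
/nijzorixmaopo/: the rule's environment is not met; surfaces unchanged as [nijzorixmaopo].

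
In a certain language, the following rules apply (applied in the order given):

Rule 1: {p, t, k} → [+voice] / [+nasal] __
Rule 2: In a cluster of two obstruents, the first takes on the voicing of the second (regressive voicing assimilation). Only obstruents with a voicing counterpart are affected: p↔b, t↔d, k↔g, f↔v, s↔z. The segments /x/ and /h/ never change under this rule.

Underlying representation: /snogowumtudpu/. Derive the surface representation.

Rule 1 (post-nasal voicing): /t/ is a voiceless stop immediately after the nasal /m/, so it voices to [d]. /snogowumtudpu/ → snogowumdudpu.
Rule 2 (regressive voicing assimilation): /d/ precedes the voiceless obstruent /p/, so it devoices to [t] by assimilation. /snogowumdudpu/ → snogowumdutpu.

snogowumdutpu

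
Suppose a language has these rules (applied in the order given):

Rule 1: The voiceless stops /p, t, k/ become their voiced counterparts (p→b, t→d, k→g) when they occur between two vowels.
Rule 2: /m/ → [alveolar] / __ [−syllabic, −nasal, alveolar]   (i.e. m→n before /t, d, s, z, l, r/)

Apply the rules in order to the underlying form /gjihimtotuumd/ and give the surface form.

gjihintoduund

Rule 1 (intervocalic voicing): /t/ is a voiceless stop between vowels /o/ and /u/, so it voices to [d]. /gjihimtotuumd/ → gjihimtoduumd.
Rule 2 (nasal place assimilation): /m/ precedes the alveolar consonant /t/, so it assimilates in place to [n]. /m/ precedes the alveolar consonant /d/, so it assimilates in place to [n]. /gjihimtoduumd/ → gjihintoduund.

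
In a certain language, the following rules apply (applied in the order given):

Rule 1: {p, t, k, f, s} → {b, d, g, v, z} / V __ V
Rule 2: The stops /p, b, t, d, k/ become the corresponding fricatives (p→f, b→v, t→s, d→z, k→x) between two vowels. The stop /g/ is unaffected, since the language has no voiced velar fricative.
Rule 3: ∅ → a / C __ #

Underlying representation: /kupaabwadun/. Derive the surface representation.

kuvaabwazuna

Rule 1 (intervocalic voicing): /p/ is a voiceless obstruent between vowels /u/ and /a/, so it voices to [b]. /kupaabwadun/ → kubaabwadun.
Rule 2 (intervocalic spirantization): /b/ is a stop between vowels /u/ and /a/, so it spirantizes to the fricative [v]. /d/ is a stop between vowels /a/ and /u/, so it spirantizes to the fricative [z]. /kubaabwadun/ → kuvaabwazun.
Rule 3 (final a-epenthesis): the form ends in the consonant /n/, so [a] is inserted word-finally. /kuvaabwazun/ → kuvaabwazuna.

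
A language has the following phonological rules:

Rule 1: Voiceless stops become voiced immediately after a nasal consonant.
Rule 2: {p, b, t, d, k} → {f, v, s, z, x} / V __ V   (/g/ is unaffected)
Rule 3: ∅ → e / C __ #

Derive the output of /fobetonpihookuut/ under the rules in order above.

fovesonbihooxuute

Rule 1 (post-nasal voicing): /p/ is a voiceless stop immediately after the nasal /n/, so it voices to [b]. /fobetonpihookuut/ → fobetonbihookuut.
Rule 2 (intervocalic spirantization): /b/ is a stop between vowels /o/ and /e/, so it spirantizes to the fricative [v]. /t/ is a stop between vowels /e/ and /o/, so it spirantizes to the fricative [s]. /k/ is a stop between vowels /o/ and /u/, so it spirantizes to the fricative [x]. /fobetonbihookuut/ → fovesonbihooxuut.
Rule 3 (final e-epenthesis): the form ends in the consonant /t/, so [e] is inserted word-finally. /fovesonbihooxuut/ → fovesonbihooxuute.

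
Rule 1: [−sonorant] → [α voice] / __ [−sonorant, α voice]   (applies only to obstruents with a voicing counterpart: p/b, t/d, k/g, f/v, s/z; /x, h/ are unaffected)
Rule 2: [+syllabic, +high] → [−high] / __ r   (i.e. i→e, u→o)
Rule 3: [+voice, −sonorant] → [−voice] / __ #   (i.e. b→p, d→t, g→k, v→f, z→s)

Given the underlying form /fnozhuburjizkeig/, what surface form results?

Rule 1 (regressive voicing assimilation): /z/ precedes the voiceless obstruent /h/, so it devoices to [s] by assimilation. /z/ precedes the voiceless obstruent /k/, so it devoices to [s] by assimilation. /fnozhuburjizkeig/ → fnoshuburjiskeig.
Rule 2 (pre-rhotic lowering): /u/ is a high vowel immediately before /r/, so it lowers to [o]. /fnoshuburjiskeig/ → fnoshuborjiskeig.
Rule 3 (final devoicing): /g/ is a voiced obstruent in word-final position, so it devoices to [k]. /fnoshuborjiskeig/ → fnoshuborjiskeik.

fnoshuborjiskeik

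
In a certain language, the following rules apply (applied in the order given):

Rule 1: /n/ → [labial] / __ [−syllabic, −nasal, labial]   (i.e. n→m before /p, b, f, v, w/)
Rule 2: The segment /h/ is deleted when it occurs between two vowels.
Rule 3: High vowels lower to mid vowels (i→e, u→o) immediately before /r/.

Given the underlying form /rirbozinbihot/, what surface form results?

rerbozimbiot

Rule 1 (nasal place assimilation): /n/ precedes the labial consonant /b/, so it assimilates in place to [m]. /rirbozinbihot/ → rirbozimbihot.
Rule 2 (intervocalic h-deletion): /h/ occurs between vowels /i/ and /o/, so it deletes. /rirbozimbihot/ → rirbozimbiot.
Rule 3 (pre-rhotic lowering): /i/ is a high vowel immediately before /r/, so it lowers to [e]. /rirbozimbiot/ → rerbozimbiot.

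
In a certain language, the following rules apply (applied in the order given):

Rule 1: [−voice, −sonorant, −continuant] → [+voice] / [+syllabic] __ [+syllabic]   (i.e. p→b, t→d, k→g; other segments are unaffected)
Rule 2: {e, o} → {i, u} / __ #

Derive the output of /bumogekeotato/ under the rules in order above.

bumogegeodadu

Rule 1 (intervocalic voicing): /k/ is a voiceless stop between vowels /e/ and /e/, so it voices to [g]. /t/ is a voiceless stop between vowels /o/ and /a/, so it voices to [d]. /t/ is a voiceless stop between vowels /a/ and /o/, so it voices to [d]. /bumogekeotato/ → bumogegeodado.
Rule 2 (final vowel raising): /o/ is a mid vowel in word-final position, so it raises to [u]. /bumogegeodado/ → bumogegeodadu.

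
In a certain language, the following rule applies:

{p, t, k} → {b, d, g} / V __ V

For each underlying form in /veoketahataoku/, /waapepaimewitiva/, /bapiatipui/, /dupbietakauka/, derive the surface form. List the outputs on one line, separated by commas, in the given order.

veogedahadaogu, waabebaimewidiva, babiadibui, dupbiedagauga

/veoketahataoku/: /k/ is a voiceless stop between vowels /o/ and /e/, so it voices to [g]. /t/ is a voiceless stop between vowels /e/ and /a/, so it voices to [d]. /t/ is a voiceless stop between vowels /a/ and /a/, so it voices to [d]. /k/ is a voiceless stop between vowels /o/ and /u/, so it voices to [g]. → [veogedahadaogu].
/waapepaimewitiva/: /p/ is a voiceless stop between vowels /a/ and /e/, so it voices to [b]. /p/ is a voiceless stop between vowels /e/ and /a/, so it voices to [b]. /t/ is a voiceless stop between vowels /i/ and /i/, so it voices to [d]. → [waabebaimewidiva].
/bapiatipui/: /p/ is a voiceless stop between vowels /a/ and /i/, so it voices to [b]. /t/ is a voiceless stop between vowels /a/ and /i/, so it voices to [d]. /p/ is a voiceless stop between vowels /i/ and /u/, so it voices to [b]. → [babiadibui].
/dupbietakauka/: /t/ is a voiceless stop between vowels /e/ and /a/, so it voices to [d]. /k/ is a voiceless stop between vowels /a/ and /a/, so it voices to [g]. /k/ is a voiceless stop between vowels /u/ and /a/, so it voices to [g]. → [dupbiedagauga].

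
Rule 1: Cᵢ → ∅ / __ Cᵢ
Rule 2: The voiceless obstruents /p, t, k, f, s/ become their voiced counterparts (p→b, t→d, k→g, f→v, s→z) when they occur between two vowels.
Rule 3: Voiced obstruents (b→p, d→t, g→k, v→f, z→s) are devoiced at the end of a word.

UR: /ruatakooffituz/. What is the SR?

ruadagoovidus

Rule 1 (degemination): /ff/ is a geminate; the first /f/ deletes. /ruatakooffituz/ → ruatakoofituz.
Rule 2 (intervocalic voicing): /t/ is a voiceless obstruent between vowels /a/ and /a/, so it voices to [d]. /k/ is a voiceless obstruent between vowels /a/ and /o/, so it voices to [g]. /f/ is a voiceless obstruent between vowels /o/ and /i/, so it voices to [v]. /t/ is a voiceless obstruent between vowels /i/ and /u/, so it voices to [d]. /ruatakoofituz/ → ruadagooviduz.
Rule 3 (final devoicing): /z/ is a voiced obstruent in word-final position, so it devoices to [s]. /ruadagooviduz/ → ruadagoovidus.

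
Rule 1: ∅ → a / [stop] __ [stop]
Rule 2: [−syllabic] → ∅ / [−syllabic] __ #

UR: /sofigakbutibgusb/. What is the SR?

sofigakabutibagus

Rule 1 (stop-cluster a-epenthesis): /k/ and /b/ form a stop–stop cluster, so [a] is inserted between them. /b/ and /g/ form a stop–stop cluster, so [a] is inserted between them. /sofigakbutibgusb/ → sofigakabutibagusb.
Rule 2 (final cluster simplification): /b/ is the second consonant of a word-final cluster /sb/, so it deletes. /sofigakabutibagusb/ → sofigakabutibagus.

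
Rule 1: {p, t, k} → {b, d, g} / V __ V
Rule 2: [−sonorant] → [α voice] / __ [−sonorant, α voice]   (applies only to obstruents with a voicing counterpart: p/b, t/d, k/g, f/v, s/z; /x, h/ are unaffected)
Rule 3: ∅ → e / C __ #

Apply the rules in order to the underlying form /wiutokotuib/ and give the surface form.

wiudogoduibe

Rule 1 (intervocalic voicing): /t/ is a voiceless stop between vowels /u/ and /o/, so it voices to [d]. /k/ is a voiceless stop between vowels /o/ and /o/, so it voices to [g]. /t/ is a voiceless stop between vowels /o/ and /u/, so it voices to [d]. /wiutokotuib/ → wiudogoduib.
Rule 2 (regressive voicing assimilation): no segment meets the environment; /wiudogoduib/ is unchanged.
Rule 3 (final e-epenthesis): the form ends in the consonant /b/, so [e] is inserted word-finally. /wiudogoduib/ → wiudogoduibe.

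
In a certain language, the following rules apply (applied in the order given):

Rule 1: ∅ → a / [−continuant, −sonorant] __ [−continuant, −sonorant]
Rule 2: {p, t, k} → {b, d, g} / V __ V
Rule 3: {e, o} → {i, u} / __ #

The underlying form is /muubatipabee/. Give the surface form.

muubadibabei

Rule 1 (stop-cluster a-epenthesis): no segment meets the environment; /muubatipabee/ is unchanged.
Rule 2 (intervocalic voicing): /t/ is a voiceless stop between vowels /a/ and /i/, so it voices to [d]. /p/ is a voiceless stop between vowels /i/ and /a/, so it voices to [b]. /muubatipabee/ → muubadibabee.
Rule 3 (final vowel raising): /e/ is a mid vowel in word-final position, so it raises to [i]. /muubadibabee/ → muubadibabei.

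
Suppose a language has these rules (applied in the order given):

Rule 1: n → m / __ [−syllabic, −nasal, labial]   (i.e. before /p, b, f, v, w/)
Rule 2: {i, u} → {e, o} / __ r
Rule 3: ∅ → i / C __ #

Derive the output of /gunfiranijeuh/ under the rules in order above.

gumferanijeuhi

Rule 1 (nasal place assimilation): /n/ precedes the labial consonant /f/, so it assimilates in place to [m]. /gunfiranijeuh/ → gumfiranijeuh.
Rule 2 (pre-rhotic lowering): /i/ is a high vowel immediately before /r/, so it lowers to [e]. /gumfiranijeuh/ → gumferanijeuh.
Rule 3 (final i-epenthesis): the form ends in the consonant /h/, so [i] is inserted word-finally. /gumferanijeuh/ → gumferanijeuhi.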